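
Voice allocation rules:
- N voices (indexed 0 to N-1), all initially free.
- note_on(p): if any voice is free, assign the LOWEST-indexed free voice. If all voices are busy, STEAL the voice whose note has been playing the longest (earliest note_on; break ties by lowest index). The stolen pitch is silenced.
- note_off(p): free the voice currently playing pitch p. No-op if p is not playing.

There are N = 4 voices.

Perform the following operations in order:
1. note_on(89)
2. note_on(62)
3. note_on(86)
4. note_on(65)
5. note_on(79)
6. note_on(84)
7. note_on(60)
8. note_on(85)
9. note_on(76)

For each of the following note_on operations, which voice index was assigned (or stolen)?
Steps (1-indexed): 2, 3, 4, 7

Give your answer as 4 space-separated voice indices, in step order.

Answer: 1 2 3 2

Derivation:
Op 1: note_on(89): voice 0 is free -> assigned | voices=[89 - - -]
Op 2: note_on(62): voice 1 is free -> assigned | voices=[89 62 - -]
Op 3: note_on(86): voice 2 is free -> assigned | voices=[89 62 86 -]
Op 4: note_on(65): voice 3 is free -> assigned | voices=[89 62 86 65]
Op 5: note_on(79): all voices busy, STEAL voice 0 (pitch 89, oldest) -> assign | voices=[79 62 86 65]
Op 6: note_on(84): all voices busy, STEAL voice 1 (pitch 62, oldest) -> assign | voices=[79 84 86 65]
Op 7: note_on(60): all voices busy, STEAL voice 2 (pitch 86, oldest) -> assign | voices=[79 84 60 65]
Op 8: note_on(85): all voices busy, STEAL voice 3 (pitch 65, oldest) -> assign | voices=[79 84 60 85]
Op 9: note_on(76): all voices busy, STEAL voice 0 (pitch 79, oldest) -> assign | voices=[76 84 60 85]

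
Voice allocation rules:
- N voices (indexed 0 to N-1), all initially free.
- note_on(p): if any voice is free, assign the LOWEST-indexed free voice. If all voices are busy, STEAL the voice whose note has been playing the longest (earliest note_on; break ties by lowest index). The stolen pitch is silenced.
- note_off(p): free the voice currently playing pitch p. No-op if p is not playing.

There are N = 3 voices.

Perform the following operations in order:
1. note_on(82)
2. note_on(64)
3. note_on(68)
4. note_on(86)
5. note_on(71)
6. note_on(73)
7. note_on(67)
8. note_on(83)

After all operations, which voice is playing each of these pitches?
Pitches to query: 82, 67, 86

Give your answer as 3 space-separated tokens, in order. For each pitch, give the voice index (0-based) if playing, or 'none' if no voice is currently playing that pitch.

Op 1: note_on(82): voice 0 is free -> assigned | voices=[82 - -]
Op 2: note_on(64): voice 1 is free -> assigned | voices=[82 64 -]
Op 3: note_on(68): voice 2 is free -> assigned | voices=[82 64 68]
Op 4: note_on(86): all voices busy, STEAL voice 0 (pitch 82, oldest) -> assign | voices=[86 64 68]
Op 5: note_on(71): all voices busy, STEAL voice 1 (pitch 64, oldest) -> assign | voices=[86 71 68]
Op 6: note_on(73): all voices busy, STEAL voice 2 (pitch 68, oldest) -> assign | voices=[86 71 73]
Op 7: note_on(67): all voices busy, STEAL voice 0 (pitch 86, oldest) -> assign | voices=[67 71 73]
Op 8: note_on(83): all voices busy, STEAL voice 1 (pitch 71, oldest) -> assign | voices=[67 83 73]

Answer: none 0 none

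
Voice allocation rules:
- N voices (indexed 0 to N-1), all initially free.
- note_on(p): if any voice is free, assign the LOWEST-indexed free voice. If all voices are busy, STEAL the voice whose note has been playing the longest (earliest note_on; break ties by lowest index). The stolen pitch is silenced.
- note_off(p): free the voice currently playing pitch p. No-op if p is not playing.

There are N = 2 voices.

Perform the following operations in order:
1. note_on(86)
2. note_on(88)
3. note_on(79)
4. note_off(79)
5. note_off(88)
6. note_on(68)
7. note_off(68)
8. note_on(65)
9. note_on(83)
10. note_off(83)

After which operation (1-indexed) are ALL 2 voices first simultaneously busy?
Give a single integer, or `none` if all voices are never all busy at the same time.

Answer: 2

Derivation:
Op 1: note_on(86): voice 0 is free -> assigned | voices=[86 -]
Op 2: note_on(88): voice 1 is free -> assigned | voices=[86 88]
Op 3: note_on(79): all voices busy, STEAL voice 0 (pitch 86, oldest) -> assign | voices=[79 88]
Op 4: note_off(79): free voice 0 | voices=[- 88]
Op 5: note_off(88): free voice 1 | voices=[- -]
Op 6: note_on(68): voice 0 is free -> assigned | voices=[68 -]
Op 7: note_off(68): free voice 0 | voices=[- -]
Op 8: note_on(65): voice 0 is free -> assigned | voices=[65 -]
Op 9: note_on(83): voice 1 is free -> assigned | voices=[65 83]
Op 10: note_off(83): free voice 1 | voices=[65 -]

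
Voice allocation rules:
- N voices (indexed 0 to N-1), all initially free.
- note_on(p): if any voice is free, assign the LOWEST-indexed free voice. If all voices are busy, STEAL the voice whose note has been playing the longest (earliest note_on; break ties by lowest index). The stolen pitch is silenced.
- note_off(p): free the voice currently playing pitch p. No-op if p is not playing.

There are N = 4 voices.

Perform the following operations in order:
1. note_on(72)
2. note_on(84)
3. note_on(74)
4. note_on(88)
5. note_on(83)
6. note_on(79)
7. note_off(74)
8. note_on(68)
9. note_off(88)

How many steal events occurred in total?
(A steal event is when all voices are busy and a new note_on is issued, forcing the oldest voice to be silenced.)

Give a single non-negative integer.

Op 1: note_on(72): voice 0 is free -> assigned | voices=[72 - - -]
Op 2: note_on(84): voice 1 is free -> assigned | voices=[72 84 - -]
Op 3: note_on(74): voice 2 is free -> assigned | voices=[72 84 74 -]
Op 4: note_on(88): voice 3 is free -> assigned | voices=[72 84 74 88]
Op 5: note_on(83): all voices busy, STEAL voice 0 (pitch 72, oldest) -> assign | voices=[83 84 74 88]
Op 6: note_on(79): all voices busy, STEAL voice 1 (pitch 84, oldest) -> assign | voices=[83 79 74 88]
Op 7: note_off(74): free voice 2 | voices=[83 79 - 88]
Op 8: note_on(68): voice 2 is free -> assigned | voices=[83 79 68 88]
Op 9: note_off(88): free voice 3 | voices=[83 79 68 -]

Answer: 2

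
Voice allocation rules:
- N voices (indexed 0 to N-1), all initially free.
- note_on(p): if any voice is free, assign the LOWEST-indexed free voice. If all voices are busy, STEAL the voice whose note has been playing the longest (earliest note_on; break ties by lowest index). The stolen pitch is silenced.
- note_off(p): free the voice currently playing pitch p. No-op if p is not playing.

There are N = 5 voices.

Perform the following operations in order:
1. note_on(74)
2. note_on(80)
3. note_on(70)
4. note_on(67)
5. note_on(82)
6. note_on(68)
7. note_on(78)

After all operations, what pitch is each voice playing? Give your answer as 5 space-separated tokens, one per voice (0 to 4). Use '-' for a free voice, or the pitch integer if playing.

Op 1: note_on(74): voice 0 is free -> assigned | voices=[74 - - - -]
Op 2: note_on(80): voice 1 is free -> assigned | voices=[74 80 - - -]
Op 3: note_on(70): voice 2 is free -> assigned | voices=[74 80 70 - -]
Op 4: note_on(67): voice 3 is free -> assigned | voices=[74 80 70 67 -]
Op 5: note_on(82): voice 4 is free -> assigned | voices=[74 80 70 67 82]
Op 6: note_on(68): all voices busy, STEAL voice 0 (pitch 74, oldest) -> assign | voices=[68 80 70 67 82]
Op 7: note_on(78): all voices busy, STEAL voice 1 (pitch 80, oldest) -> assign | voices=[68 78 70 67 82]

Answer: 68 78 70 67 82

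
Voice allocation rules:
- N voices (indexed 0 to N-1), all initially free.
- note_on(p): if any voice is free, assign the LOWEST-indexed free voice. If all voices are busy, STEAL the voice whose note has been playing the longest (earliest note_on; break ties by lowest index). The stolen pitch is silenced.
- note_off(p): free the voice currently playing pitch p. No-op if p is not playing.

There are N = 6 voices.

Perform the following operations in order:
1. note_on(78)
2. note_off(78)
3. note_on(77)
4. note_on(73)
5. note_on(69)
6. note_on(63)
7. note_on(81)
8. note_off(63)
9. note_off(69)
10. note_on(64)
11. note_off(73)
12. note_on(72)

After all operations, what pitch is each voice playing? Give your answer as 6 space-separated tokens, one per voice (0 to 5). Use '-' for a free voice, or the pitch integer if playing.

Answer: 77 72 64 - 81 -

Derivation:
Op 1: note_on(78): voice 0 is free -> assigned | voices=[78 - - - - -]
Op 2: note_off(78): free voice 0 | voices=[- - - - - -]
Op 3: note_on(77): voice 0 is free -> assigned | voices=[77 - - - - -]
Op 4: note_on(73): voice 1 is free -> assigned | voices=[77 73 - - - -]
Op 5: note_on(69): voice 2 is free -> assigned | voices=[77 73 69 - - -]
Op 6: note_on(63): voice 3 is free -> assigned | voices=[77 73 69 63 - -]
Op 7: note_on(81): voice 4 is free -> assigned | voices=[77 73 69 63 81 -]
Op 8: note_off(63): free voice 3 | voices=[77 73 69 - 81 -]
Op 9: note_off(69): free voice 2 | voices=[77 73 - - 81 -]
Op 10: note_on(64): voice 2 is free -> assigned | voices=[77 73 64 - 81 -]
Op 11: note_off(73): free voice 1 | voices=[77 - 64 - 81 -]
Op 12: note_on(72): voice 1 is free -> assigned | voices=[77 72 64 - 81 -]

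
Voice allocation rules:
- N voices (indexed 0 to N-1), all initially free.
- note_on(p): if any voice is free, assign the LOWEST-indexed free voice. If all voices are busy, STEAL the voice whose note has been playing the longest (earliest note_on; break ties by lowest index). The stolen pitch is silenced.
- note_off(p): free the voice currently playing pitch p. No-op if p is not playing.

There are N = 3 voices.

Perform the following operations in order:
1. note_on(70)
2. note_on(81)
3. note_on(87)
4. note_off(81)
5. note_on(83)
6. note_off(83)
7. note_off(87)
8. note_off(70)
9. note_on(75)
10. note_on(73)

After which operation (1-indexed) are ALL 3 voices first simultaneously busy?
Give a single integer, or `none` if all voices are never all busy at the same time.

Answer: 3

Derivation:
Op 1: note_on(70): voice 0 is free -> assigned | voices=[70 - -]
Op 2: note_on(81): voice 1 is free -> assigned | voices=[70 81 -]
Op 3: note_on(87): voice 2 is free -> assigned | voices=[70 81 87]
Op 4: note_off(81): free voice 1 | voices=[70 - 87]
Op 5: note_on(83): voice 1 is free -> assigned | voices=[70 83 87]
Op 6: note_off(83): free voice 1 | voices=[70 - 87]
Op 7: note_off(87): free voice 2 | voices=[70 - -]
Op 8: note_off(70): free voice 0 | voices=[- - -]
Op 9: note_on(75): voice 0 is free -> assigned | voices=[75 - -]
Op 10: note_on(73): voice 1 is free -> assigned | voices=[75 73 -]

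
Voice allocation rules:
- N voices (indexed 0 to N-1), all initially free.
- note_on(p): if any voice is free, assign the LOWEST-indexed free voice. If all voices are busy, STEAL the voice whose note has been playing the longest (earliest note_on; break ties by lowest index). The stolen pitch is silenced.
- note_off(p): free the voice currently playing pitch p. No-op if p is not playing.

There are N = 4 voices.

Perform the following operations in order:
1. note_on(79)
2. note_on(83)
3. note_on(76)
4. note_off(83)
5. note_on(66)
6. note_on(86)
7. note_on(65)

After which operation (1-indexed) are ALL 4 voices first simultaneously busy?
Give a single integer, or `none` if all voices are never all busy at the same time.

Answer: 6

Derivation:
Op 1: note_on(79): voice 0 is free -> assigned | voices=[79 - - -]
Op 2: note_on(83): voice 1 is free -> assigned | voices=[79 83 - -]
Op 3: note_on(76): voice 2 is free -> assigned | voices=[79 83 76 -]
Op 4: note_off(83): free voice 1 | voices=[79 - 76 -]
Op 5: note_on(66): voice 1 is free -> assigned | voices=[79 66 76 -]
Op 6: note_on(86): voice 3 is free -> assigned | voices=[79 66 76 86]
Op 7: note_on(65): all voices busy, STEAL voice 0 (pitch 79, oldest) -> assign | voices=[65 66 76 86]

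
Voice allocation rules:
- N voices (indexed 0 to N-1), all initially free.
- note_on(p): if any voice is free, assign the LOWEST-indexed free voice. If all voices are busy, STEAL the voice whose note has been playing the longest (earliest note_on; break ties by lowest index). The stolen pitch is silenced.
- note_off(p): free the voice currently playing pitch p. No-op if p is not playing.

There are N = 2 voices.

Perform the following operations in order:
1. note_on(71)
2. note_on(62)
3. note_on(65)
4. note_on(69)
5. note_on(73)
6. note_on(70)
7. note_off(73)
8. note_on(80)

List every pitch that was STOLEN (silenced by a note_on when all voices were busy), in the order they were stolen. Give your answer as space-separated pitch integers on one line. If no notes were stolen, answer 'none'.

Op 1: note_on(71): voice 0 is free -> assigned | voices=[71 -]
Op 2: note_on(62): voice 1 is free -> assigned | voices=[71 62]
Op 3: note_on(65): all voices busy, STEAL voice 0 (pitch 71, oldest) -> assign | voices=[65 62]
Op 4: note_on(69): all voices busy, STEAL voice 1 (pitch 62, oldest) -> assign | voices=[65 69]
Op 5: note_on(73): all voices busy, STEAL voice 0 (pitch 65, oldest) -> assign | voices=[73 69]
Op 6: note_on(70): all voices busy, STEAL voice 1 (pitch 69, oldest) -> assign | voices=[73 70]
Op 7: note_off(73): free voice 0 | voices=[- 70]
Op 8: note_on(80): voice 0 is free -> assigned | voices=[80 70]

Answer: 71 62 65 69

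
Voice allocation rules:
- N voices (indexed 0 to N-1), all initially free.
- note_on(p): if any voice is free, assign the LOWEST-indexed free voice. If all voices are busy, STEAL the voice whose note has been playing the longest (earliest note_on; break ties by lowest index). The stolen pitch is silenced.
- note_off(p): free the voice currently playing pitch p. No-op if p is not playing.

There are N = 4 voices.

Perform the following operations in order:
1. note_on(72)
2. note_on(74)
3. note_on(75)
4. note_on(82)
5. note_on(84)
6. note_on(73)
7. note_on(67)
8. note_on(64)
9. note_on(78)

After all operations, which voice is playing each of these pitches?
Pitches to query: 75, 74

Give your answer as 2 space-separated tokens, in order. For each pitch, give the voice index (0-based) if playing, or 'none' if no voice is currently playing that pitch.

Op 1: note_on(72): voice 0 is free -> assigned | voices=[72 - - -]
Op 2: note_on(74): voice 1 is free -> assigned | voices=[72 74 - -]
Op 3: note_on(75): voice 2 is free -> assigned | voices=[72 74 75 -]
Op 4: note_on(82): voice 3 is free -> assigned | voices=[72 74 75 82]
Op 5: note_on(84): all voices busy, STEAL voice 0 (pitch 72, oldest) -> assign | voices=[84 74 75 82]
Op 6: note_on(73): all voices busy, STEAL voice 1 (pitch 74, oldest) -> assign | voices=[84 73 75 82]
Op 7: note_on(67): all voices busy, STEAL voice 2 (pitch 75, oldest) -> assign | voices=[84 73 67 82]
Op 8: note_on(64): all voices busy, STEAL voice 3 (pitch 82, oldest) -> assign | voices=[84 73 67 64]
Op 9: note_on(78): all voices busy, STEAL voice 0 (pitch 84, oldest) -> assign | voices=[78 73 67 64]

Answer: none none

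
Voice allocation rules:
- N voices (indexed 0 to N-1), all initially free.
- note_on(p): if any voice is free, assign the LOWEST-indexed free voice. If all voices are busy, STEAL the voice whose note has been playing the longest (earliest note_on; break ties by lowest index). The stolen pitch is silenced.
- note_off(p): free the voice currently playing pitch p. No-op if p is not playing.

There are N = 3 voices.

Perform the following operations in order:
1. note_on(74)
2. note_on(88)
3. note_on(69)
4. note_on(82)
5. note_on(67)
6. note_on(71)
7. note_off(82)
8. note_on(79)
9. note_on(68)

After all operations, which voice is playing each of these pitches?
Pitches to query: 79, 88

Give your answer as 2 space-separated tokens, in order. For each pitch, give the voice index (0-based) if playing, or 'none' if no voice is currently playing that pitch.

Answer: 0 none

Derivation:
Op 1: note_on(74): voice 0 is free -> assigned | voices=[74 - -]
Op 2: note_on(88): voice 1 is free -> assigned | voices=[74 88 -]
Op 3: note_on(69): voice 2 is free -> assigned | voices=[74 88 69]
Op 4: note_on(82): all voices busy, STEAL voice 0 (pitch 74, oldest) -> assign | voices=[82 88 69]
Op 5: note_on(67): all voices busy, STEAL voice 1 (pitch 88, oldest) -> assign | voices=[82 67 69]
Op 6: note_on(71): all voices busy, STEAL voice 2 (pitch 69, oldest) -> assign | voices=[82 67 71]
Op 7: note_off(82): free voice 0 | voices=[- 67 71]
Op 8: note_on(79): voice 0 is free -> assigned | voices=[79 67 71]
Op 9: note_on(68): all voices busy, STEAL voice 1 (pitch 67, oldest) -> assign | voices=[79 68 71]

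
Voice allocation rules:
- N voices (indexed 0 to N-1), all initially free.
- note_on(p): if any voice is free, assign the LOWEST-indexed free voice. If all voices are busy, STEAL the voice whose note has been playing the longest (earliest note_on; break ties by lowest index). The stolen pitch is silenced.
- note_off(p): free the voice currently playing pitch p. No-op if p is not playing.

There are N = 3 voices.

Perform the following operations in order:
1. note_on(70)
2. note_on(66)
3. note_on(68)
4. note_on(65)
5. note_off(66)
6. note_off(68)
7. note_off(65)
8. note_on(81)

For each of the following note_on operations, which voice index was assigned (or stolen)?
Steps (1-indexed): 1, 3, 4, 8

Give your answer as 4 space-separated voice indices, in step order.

Answer: 0 2 0 0

Derivation:
Op 1: note_on(70): voice 0 is free -> assigned | voices=[70 - -]
Op 2: note_on(66): voice 1 is free -> assigned | voices=[70 66 -]
Op 3: note_on(68): voice 2 is free -> assigned | voices=[70 66 68]
Op 4: note_on(65): all voices busy, STEAL voice 0 (pitch 70, oldest) -> assign | voices=[65 66 68]
Op 5: note_off(66): free voice 1 | voices=[65 - 68]
Op 6: note_off(68): free voice 2 | voices=[65 - -]
Op 7: note_off(65): free voice 0 | voices=[- - -]
Op 8: note_on(81): voice 0 is free -> assigned | voices=[81 - -]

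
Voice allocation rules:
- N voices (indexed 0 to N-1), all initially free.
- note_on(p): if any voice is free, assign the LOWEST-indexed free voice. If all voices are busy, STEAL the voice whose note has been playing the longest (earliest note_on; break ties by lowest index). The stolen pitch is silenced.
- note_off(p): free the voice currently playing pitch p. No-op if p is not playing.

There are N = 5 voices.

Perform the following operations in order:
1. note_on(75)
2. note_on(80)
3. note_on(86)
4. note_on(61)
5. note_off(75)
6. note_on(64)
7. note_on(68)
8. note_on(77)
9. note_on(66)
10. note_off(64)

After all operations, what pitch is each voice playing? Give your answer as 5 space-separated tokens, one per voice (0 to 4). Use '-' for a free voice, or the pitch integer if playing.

Op 1: note_on(75): voice 0 is free -> assigned | voices=[75 - - - -]
Op 2: note_on(80): voice 1 is free -> assigned | voices=[75 80 - - -]
Op 3: note_on(86): voice 2 is free -> assigned | voices=[75 80 86 - -]
Op 4: note_on(61): voice 3 is free -> assigned | voices=[75 80 86 61 -]
Op 5: note_off(75): free voice 0 | voices=[- 80 86 61 -]
Op 6: note_on(64): voice 0 is free -> assigned | voices=[64 80 86 61 -]
Op 7: note_on(68): voice 4 is free -> assigned | voices=[64 80 86 61 68]
Op 8: note_on(77): all voices busy, STEAL voice 1 (pitch 80, oldest) -> assign | voices=[64 77 86 61 68]
Op 9: note_on(66): all voices busy, STEAL voice 2 (pitch 86, oldest) -> assign | voices=[64 77 66 61 68]
Op 10: note_off(64): free voice 0 | voices=[- 77 66 61 68]

Answer: - 77 66 61 68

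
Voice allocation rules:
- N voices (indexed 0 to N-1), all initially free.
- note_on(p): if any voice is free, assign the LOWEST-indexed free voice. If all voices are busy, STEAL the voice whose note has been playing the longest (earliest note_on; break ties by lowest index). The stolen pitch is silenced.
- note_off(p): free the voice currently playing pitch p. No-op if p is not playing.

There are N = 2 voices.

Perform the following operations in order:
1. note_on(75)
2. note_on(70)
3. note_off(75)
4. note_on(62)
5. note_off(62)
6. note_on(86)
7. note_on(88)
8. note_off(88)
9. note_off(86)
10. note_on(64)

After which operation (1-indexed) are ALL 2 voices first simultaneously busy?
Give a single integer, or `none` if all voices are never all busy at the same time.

Op 1: note_on(75): voice 0 is free -> assigned | voices=[75 -]
Op 2: note_on(70): voice 1 is free -> assigned | voices=[75 70]
Op 3: note_off(75): free voice 0 | voices=[- 70]
Op 4: note_on(62): voice 0 is free -> assigned | voices=[62 70]
Op 5: note_off(62): free voice 0 | voices=[- 70]
Op 6: note_on(86): voice 0 is free -> assigned | voices=[86 70]
Op 7: note_on(88): all voices busy, STEAL voice 1 (pitch 70, oldest) -> assign | voices=[86 88]
Op 8: note_off(88): free voice 1 | voices=[86 -]
Op 9: note_off(86): free voice 0 | voices=[- -]
Op 10: note_on(64): voice 0 is free -> assigned | voices=[64 -]

Answer: 2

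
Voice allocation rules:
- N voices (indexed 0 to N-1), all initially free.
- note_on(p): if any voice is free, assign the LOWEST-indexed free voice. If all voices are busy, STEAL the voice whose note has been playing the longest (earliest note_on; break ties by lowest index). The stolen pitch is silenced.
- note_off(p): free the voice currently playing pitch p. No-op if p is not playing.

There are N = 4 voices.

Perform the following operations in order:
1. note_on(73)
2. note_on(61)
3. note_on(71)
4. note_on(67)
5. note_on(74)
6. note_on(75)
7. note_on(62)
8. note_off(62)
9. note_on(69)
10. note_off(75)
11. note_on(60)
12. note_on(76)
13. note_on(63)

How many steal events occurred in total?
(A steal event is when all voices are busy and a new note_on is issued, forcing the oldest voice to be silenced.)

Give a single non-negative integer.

Answer: 5

Derivation:
Op 1: note_on(73): voice 0 is free -> assigned | voices=[73 - - -]
Op 2: note_on(61): voice 1 is free -> assigned | voices=[73 61 - -]
Op 3: note_on(71): voice 2 is free -> assigned | voices=[73 61 71 -]
Op 4: note_on(67): voice 3 is free -> assigned | voices=[73 61 71 67]
Op 5: note_on(74): all voices busy, STEAL voice 0 (pitch 73, oldest) -> assign | voices=[74 61 71 67]
Op 6: note_on(75): all voices busy, STEAL voice 1 (pitch 61, oldest) -> assign | voices=[74 75 71 67]
Op 7: note_on(62): all voices busy, STEAL voice 2 (pitch 71, oldest) -> assign | voices=[74 75 62 67]
Op 8: note_off(62): free voice 2 | voices=[74 75 - 67]
Op 9: note_on(69): voice 2 is free -> assigned | voices=[74 75 69 67]
Op 10: note_off(75): free voice 1 | voices=[74 - 69 67]
Op 11: note_on(60): voice 1 is free -> assigned | voices=[74 60 69 67]
Op 12: note_on(76): all voices busy, STEAL voice 3 (pitch 67, oldest) -> assign | voices=[74 60 69 76]
Op 13: note_on(63): all voices busy, STEAL voice 0 (pitch 74, oldest) -> assign | voices=[63 60 69 76]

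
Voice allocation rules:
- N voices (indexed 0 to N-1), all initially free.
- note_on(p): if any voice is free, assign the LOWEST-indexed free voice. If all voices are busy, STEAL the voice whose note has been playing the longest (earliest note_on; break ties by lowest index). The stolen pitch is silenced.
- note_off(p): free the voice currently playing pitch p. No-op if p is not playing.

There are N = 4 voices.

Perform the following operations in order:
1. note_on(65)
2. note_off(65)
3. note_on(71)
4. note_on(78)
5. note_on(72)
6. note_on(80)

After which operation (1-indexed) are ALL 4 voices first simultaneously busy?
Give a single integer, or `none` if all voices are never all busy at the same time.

Answer: 6

Derivation:
Op 1: note_on(65): voice 0 is free -> assigned | voices=[65 - - -]
Op 2: note_off(65): free voice 0 | voices=[- - - -]
Op 3: note_on(71): voice 0 is free -> assigned | voices=[71 - - -]
Op 4: note_on(78): voice 1 is free -> assigned | voices=[71 78 - -]
Op 5: note_on(72): voice 2 is free -> assigned | voices=[71 78 72 -]
Op 6: note_on(80): voice 3 is free -> assigned | voices=[71 78 72 80]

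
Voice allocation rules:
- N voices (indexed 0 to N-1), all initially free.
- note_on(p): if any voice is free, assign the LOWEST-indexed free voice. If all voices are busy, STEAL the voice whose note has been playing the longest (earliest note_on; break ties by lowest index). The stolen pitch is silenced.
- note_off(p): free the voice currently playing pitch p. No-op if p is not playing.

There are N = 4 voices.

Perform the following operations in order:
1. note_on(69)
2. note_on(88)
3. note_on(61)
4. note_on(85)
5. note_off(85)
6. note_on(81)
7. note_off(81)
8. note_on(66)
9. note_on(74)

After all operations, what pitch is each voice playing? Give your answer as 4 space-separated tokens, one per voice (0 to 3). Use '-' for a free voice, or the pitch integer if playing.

Answer: 74 88 61 66

Derivation:
Op 1: note_on(69): voice 0 is free -> assigned | voices=[69 - - -]
Op 2: note_on(88): voice 1 is free -> assigned | voices=[69 88 - -]
Op 3: note_on(61): voice 2 is free -> assigned | voices=[69 88 61 -]
Op 4: note_on(85): voice 3 is free -> assigned | voices=[69 88 61 85]
Op 5: note_off(85): free voice 3 | voices=[69 88 61 -]
Op 6: note_on(81): voice 3 is free -> assigned | voices=[69 88 61 81]
Op 7: note_off(81): free voice 3 | voices=[69 88 61 -]
Op 8: note_on(66): voice 3 is free -> assigned | voices=[69 88 61 66]
Op 9: note_on(74): all voices busy, STEAL voice 0 (pitch 69, oldest) -> assign | voices=[74 88 61 66]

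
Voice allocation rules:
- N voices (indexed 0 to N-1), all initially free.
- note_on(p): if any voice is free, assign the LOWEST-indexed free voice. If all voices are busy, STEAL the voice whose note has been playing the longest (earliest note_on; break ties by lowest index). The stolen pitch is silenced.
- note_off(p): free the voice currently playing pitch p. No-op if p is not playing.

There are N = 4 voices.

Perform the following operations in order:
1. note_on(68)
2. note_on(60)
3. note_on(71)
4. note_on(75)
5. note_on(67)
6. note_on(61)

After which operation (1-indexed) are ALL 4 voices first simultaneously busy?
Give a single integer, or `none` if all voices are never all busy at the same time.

Answer: 4

Derivation:
Op 1: note_on(68): voice 0 is free -> assigned | voices=[68 - - -]
Op 2: note_on(60): voice 1 is free -> assigned | voices=[68 60 - -]
Op 3: note_on(71): voice 2 is free -> assigned | voices=[68 60 71 -]
Op 4: note_on(75): voice 3 is free -> assigned | voices=[68 60 71 75]
Op 5: note_on(67): all voices busy, STEAL voice 0 (pitch 68, oldest) -> assign | voices=[67 60 71 75]
Op 6: note_on(61): all voices busy, STEAL voice 1 (pitch 60, oldest) -> assign | voices=[67 61 71 75]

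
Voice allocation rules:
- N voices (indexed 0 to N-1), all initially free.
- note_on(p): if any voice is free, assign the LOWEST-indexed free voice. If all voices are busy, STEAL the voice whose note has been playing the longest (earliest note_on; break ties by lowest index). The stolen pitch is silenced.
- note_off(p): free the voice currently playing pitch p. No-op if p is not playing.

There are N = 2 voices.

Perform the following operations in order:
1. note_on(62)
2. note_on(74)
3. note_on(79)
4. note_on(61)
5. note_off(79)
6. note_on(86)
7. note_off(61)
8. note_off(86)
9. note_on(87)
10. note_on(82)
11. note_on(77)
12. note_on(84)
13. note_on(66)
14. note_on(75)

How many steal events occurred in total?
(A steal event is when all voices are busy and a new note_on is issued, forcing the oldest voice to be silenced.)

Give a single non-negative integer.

Answer: 6

Derivation:
Op 1: note_on(62): voice 0 is free -> assigned | voices=[62 -]
Op 2: note_on(74): voice 1 is free -> assigned | voices=[62 74]
Op 3: note_on(79): all voices busy, STEAL voice 0 (pitch 62, oldest) -> assign | voices=[79 74]
Op 4: note_on(61): all voices busy, STEAL voice 1 (pitch 74, oldest) -> assign | voices=[79 61]
Op 5: note_off(79): free voice 0 | voices=[- 61]
Op 6: note_on(86): voice 0 is free -> assigned | voices=[86 61]
Op 7: note_off(61): free voice 1 | voices=[86 -]
Op 8: note_off(86): free voice 0 | voices=[- -]
Op 9: note_on(87): voice 0 is free -> assigned | voices=[87 -]
Op 10: note_on(82): voice 1 is free -> assigned | voices=[87 82]
Op 11: note_on(77): all voices busy, STEAL voice 0 (pitch 87, oldest) -> assign | voices=[77 82]
Op 12: note_on(84): all voices busy, STEAL voice 1 (pitch 82, oldest) -> assign | voices=[77 84]
Op 13: note_on(66): all voices busy, STEAL voice 0 (pitch 77, oldest) -> assign | voices=[66 84]
Op 14: note_on(75): all voices busy, STEAL voice 1 (pitch 84, oldest) -> assign | voices=[66 75]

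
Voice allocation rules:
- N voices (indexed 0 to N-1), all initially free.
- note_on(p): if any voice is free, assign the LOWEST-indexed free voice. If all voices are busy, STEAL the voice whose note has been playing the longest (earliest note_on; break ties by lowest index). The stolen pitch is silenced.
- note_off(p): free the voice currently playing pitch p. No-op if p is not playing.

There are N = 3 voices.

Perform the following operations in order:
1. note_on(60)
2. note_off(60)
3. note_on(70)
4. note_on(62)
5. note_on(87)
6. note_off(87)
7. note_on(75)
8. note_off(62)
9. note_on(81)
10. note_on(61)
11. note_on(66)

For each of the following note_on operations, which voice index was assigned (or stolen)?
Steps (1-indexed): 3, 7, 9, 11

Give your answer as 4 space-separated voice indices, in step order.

Op 1: note_on(60): voice 0 is free -> assigned | voices=[60 - -]
Op 2: note_off(60): free voice 0 | voices=[- - -]
Op 3: note_on(70): voice 0 is free -> assigned | voices=[70 - -]
Op 4: note_on(62): voice 1 is free -> assigned | voices=[70 62 -]
Op 5: note_on(87): voice 2 is free -> assigned | voices=[70 62 87]
Op 6: note_off(87): free voice 2 | voices=[70 62 -]
Op 7: note_on(75): voice 2 is free -> assigned | voices=[70 62 75]
Op 8: note_off(62): free voice 1 | voices=[70 - 75]
Op 9: note_on(81): voice 1 is free -> assigned | voices=[70 81 75]
Op 10: note_on(61): all voices busy, STEAL voice 0 (pitch 70, oldest) -> assign | voices=[61 81 75]
Op 11: note_on(66): all voices busy, STEAL voice 2 (pitch 75, oldest) -> assign | voices=[61 81 66]

Answer: 0 2 1 2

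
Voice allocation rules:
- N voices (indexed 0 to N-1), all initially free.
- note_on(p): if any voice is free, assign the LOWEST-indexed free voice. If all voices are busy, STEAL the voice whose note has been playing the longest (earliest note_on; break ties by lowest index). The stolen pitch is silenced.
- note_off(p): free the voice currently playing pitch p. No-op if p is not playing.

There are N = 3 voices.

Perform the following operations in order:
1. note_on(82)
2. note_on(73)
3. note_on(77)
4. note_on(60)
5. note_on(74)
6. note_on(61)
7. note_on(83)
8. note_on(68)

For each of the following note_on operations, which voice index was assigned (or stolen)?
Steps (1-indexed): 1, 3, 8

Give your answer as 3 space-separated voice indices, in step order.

Op 1: note_on(82): voice 0 is free -> assigned | voices=[82 - -]
Op 2: note_on(73): voice 1 is free -> assigned | voices=[82 73 -]
Op 3: note_on(77): voice 2 is free -> assigned | voices=[82 73 77]
Op 4: note_on(60): all voices busy, STEAL voice 0 (pitch 82, oldest) -> assign | voices=[60 73 77]
Op 5: note_on(74): all voices busy, STEAL voice 1 (pitch 73, oldest) -> assign | voices=[60 74 77]
Op 6: note_on(61): all voices busy, STEAL voice 2 (pitch 77, oldest) -> assign | voices=[60 74 61]
Op 7: note_on(83): all voices busy, STEAL voice 0 (pitch 60, oldest) -> assign | voices=[83 74 61]
Op 8: note_on(68): all voices busy, STEAL voice 1 (pitch 74, oldest) -> assign | voices=[83 68 61]

Answer: 0 2 1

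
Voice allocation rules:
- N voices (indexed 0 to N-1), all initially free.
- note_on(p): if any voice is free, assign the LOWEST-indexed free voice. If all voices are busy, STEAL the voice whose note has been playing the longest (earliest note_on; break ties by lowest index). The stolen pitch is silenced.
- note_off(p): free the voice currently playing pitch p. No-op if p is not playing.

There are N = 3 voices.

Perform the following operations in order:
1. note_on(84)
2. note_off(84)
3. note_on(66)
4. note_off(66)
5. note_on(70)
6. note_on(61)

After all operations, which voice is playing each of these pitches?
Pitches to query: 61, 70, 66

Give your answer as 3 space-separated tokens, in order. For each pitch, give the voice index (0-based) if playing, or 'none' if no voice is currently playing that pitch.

Answer: 1 0 none

Derivation:
Op 1: note_on(84): voice 0 is free -> assigned | voices=[84 - -]
Op 2: note_off(84): free voice 0 | voices=[- - -]
Op 3: note_on(66): voice 0 is free -> assigned | voices=[66 - -]
Op 4: note_off(66): free voice 0 | voices=[- - -]
Op 5: note_on(70): voice 0 is free -> assigned | voices=[70 - -]
Op 6: note_on(61): voice 1 is free -> assigned | voices=[70 61 -]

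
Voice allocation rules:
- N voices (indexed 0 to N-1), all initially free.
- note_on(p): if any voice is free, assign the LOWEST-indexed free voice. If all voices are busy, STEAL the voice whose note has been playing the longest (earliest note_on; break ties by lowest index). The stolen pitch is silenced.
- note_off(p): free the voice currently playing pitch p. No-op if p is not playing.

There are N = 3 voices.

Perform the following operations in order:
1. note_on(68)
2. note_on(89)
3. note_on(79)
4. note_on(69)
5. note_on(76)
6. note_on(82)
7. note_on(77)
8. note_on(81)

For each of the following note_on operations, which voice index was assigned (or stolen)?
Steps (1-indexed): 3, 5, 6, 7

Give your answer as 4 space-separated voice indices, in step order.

Answer: 2 1 2 0

Derivation:
Op 1: note_on(68): voice 0 is free -> assigned | voices=[68 - -]
Op 2: note_on(89): voice 1 is free -> assigned | voices=[68 89 -]
Op 3: note_on(79): voice 2 is free -> assigned | voices=[68 89 79]
Op 4: note_on(69): all voices busy, STEAL voice 0 (pitch 68, oldest) -> assign | voices=[69 89 79]
Op 5: note_on(76): all voices busy, STEAL voice 1 (pitch 89, oldest) -> assign | voices=[69 76 79]
Op 6: note_on(82): all voices busy, STEAL voice 2 (pitch 79, oldest) -> assign | voices=[69 76 82]
Op 7: note_on(77): all voices busy, STEAL voice 0 (pitch 69, oldest) -> assign | voices=[77 76 82]
Op 8: note_on(81): all voices busy, STEAL voice 1 (pitch 76, oldest) -> assign | voices=[77 81 82]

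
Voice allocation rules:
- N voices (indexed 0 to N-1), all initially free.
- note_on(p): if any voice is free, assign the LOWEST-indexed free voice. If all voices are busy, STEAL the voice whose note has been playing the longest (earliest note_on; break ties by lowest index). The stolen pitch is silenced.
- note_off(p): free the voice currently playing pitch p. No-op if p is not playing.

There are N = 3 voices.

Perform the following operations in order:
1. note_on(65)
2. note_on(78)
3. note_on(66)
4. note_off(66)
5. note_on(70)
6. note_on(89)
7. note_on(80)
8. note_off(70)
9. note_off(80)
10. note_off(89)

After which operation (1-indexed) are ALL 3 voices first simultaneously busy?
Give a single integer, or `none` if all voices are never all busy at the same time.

Answer: 3

Derivation:
Op 1: note_on(65): voice 0 is free -> assigned | voices=[65 - -]
Op 2: note_on(78): voice 1 is free -> assigned | voices=[65 78 -]
Op 3: note_on(66): voice 2 is free -> assigned | voices=[65 78 66]
Op 4: note_off(66): free voice 2 | voices=[65 78 -]
Op 5: note_on(70): voice 2 is free -> assigned | voices=[65 78 70]
Op 6: note_on(89): all voices busy, STEAL voice 0 (pitch 65, oldest) -> assign | voices=[89 78 70]
Op 7: note_on(80): all voices busy, STEAL voice 1 (pitch 78, oldest) -> assign | voices=[89 80 70]
Op 8: note_off(70): free voice 2 | voices=[89 80 -]
Op 9: note_off(80): free voice 1 | voices=[89 - -]
Op 10: note_off(89): free voice 0 | voices=[- - -]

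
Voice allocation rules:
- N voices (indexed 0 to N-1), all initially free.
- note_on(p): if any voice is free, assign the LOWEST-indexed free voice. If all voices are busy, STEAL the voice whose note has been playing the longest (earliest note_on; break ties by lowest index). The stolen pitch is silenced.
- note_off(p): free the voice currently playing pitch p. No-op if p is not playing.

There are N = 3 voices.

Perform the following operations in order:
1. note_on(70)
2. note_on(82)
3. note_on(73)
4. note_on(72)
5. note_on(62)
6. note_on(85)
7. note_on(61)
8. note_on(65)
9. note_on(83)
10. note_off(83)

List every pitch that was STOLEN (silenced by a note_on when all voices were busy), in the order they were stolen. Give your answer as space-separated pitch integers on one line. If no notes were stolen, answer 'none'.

Op 1: note_on(70): voice 0 is free -> assigned | voices=[70 - -]
Op 2: note_on(82): voice 1 is free -> assigned | voices=[70 82 -]
Op 3: note_on(73): voice 2 is free -> assigned | voices=[70 82 73]
Op 4: note_on(72): all voices busy, STEAL voice 0 (pitch 70, oldest) -> assign | voices=[72 82 73]
Op 5: note_on(62): all voices busy, STEAL voice 1 (pitch 82, oldest) -> assign | voices=[72 62 73]
Op 6: note_on(85): all voices busy, STEAL voice 2 (pitch 73, oldest) -> assign | voices=[72 62 85]
Op 7: note_on(61): all voices busy, STEAL voice 0 (pitch 72, oldest) -> assign | voices=[61 62 85]
Op 8: note_on(65): all voices busy, STEAL voice 1 (pitch 62, oldest) -> assign | voices=[61 65 85]
Op 9: note_on(83): all voices busy, STEAL voice 2 (pitch 85, oldest) -> assign | voices=[61 65 83]
Op 10: note_off(83): free voice 2 | voices=[61 65 -]

Answer: 70 82 73 72 62 85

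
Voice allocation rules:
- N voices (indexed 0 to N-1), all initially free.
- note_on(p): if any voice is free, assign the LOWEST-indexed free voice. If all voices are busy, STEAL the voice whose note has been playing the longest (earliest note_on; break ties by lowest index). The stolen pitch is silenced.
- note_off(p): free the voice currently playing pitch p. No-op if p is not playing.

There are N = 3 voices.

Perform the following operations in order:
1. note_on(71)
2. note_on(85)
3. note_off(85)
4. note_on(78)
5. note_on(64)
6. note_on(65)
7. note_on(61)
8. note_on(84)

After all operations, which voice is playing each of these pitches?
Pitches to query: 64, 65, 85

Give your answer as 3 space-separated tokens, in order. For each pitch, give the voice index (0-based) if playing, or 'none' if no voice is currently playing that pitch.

Op 1: note_on(71): voice 0 is free -> assigned | voices=[71 - -]
Op 2: note_on(85): voice 1 is free -> assigned | voices=[71 85 -]
Op 3: note_off(85): free voice 1 | voices=[71 - -]
Op 4: note_on(78): voice 1 is free -> assigned | voices=[71 78 -]
Op 5: note_on(64): voice 2 is free -> assigned | voices=[71 78 64]
Op 6: note_on(65): all voices busy, STEAL voice 0 (pitch 71, oldest) -> assign | voices=[65 78 64]
Op 7: note_on(61): all voices busy, STEAL voice 1 (pitch 78, oldest) -> assign | voices=[65 61 64]
Op 8: note_on(84): all voices busy, STEAL voice 2 (pitch 64, oldest) -> assign | voices=[65 61 84]

Answer: none 0 none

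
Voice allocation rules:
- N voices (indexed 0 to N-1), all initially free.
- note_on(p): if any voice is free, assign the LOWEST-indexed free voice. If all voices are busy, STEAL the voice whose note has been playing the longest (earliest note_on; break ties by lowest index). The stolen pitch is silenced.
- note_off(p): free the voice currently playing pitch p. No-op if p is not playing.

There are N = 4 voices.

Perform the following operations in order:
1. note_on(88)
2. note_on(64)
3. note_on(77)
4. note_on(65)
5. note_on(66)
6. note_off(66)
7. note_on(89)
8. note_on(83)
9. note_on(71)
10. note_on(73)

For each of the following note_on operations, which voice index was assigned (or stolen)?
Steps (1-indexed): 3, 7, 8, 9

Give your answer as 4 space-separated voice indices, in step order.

Answer: 2 0 1 2

Derivation:
Op 1: note_on(88): voice 0 is free -> assigned | voices=[88 - - -]
Op 2: note_on(64): voice 1 is free -> assigned | voices=[88 64 - -]
Op 3: note_on(77): voice 2 is free -> assigned | voices=[88 64 77 -]
Op 4: note_on(65): voice 3 is free -> assigned | voices=[88 64 77 65]
Op 5: note_on(66): all voices busy, STEAL voice 0 (pitch 88, oldest) -> assign | voices=[66 64 77 65]
Op 6: note_off(66): free voice 0 | voices=[- 64 77 65]
Op 7: note_on(89): voice 0 is free -> assigned | voices=[89 64 77 65]
Op 8: note_on(83): all voices busy, STEAL voice 1 (pitch 64, oldest) -> assign | voices=[89 83 77 65]
Op 9: note_on(71): all voices busy, STEAL voice 2 (pitch 77, oldest) -> assign | voices=[89 83 71 65]
Op 10: note_on(73): all voices busy, STEAL voice 3 (pitch 65, oldest) -> assign | voices=[89 83 71 73]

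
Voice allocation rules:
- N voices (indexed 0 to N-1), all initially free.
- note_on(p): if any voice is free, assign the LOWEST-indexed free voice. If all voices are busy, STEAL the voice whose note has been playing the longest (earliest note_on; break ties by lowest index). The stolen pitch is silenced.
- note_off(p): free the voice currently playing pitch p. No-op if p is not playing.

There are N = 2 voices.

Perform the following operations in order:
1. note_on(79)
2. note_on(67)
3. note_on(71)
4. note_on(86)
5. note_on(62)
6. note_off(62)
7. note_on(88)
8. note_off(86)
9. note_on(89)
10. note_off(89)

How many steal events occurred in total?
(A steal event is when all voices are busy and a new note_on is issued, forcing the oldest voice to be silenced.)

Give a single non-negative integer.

Op 1: note_on(79): voice 0 is free -> assigned | voices=[79 -]
Op 2: note_on(67): voice 1 is free -> assigned | voices=[79 67]
Op 3: note_on(71): all voices busy, STEAL voice 0 (pitch 79, oldest) -> assign | voices=[71 67]
Op 4: note_on(86): all voices busy, STEAL voice 1 (pitch 67, oldest) -> assign | voices=[71 86]
Op 5: note_on(62): all voices busy, STEAL voice 0 (pitch 71, oldest) -> assign | voices=[62 86]
Op 6: note_off(62): free voice 0 | voices=[- 86]
Op 7: note_on(88): voice 0 is free -> assigned | voices=[88 86]
Op 8: note_off(86): free voice 1 | voices=[88 -]
Op 9: note_on(89): voice 1 is free -> assigned | voices=[88 89]
Op 10: note_off(89): free voice 1 | voices=[88 -]

Answer: 3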